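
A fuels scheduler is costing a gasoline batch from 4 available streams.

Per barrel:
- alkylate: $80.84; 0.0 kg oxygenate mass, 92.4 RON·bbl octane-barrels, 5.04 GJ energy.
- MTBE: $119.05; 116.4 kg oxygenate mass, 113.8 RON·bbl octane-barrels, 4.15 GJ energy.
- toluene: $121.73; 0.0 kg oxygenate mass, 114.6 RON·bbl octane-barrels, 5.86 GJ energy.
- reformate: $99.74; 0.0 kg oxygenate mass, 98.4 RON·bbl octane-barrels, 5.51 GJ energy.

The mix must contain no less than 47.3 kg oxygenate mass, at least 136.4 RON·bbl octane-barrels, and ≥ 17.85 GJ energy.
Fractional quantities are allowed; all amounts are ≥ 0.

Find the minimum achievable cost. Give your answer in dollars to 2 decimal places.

Treat it as an LP. Let x1 = barrels of alkylate, x2 = barrels of MTBE, x3 = barrels of toluene, x4 = barrels of reformate.
Minimize 80.84x1 + 119.05x2 + 121.73x3 + 99.74x4 s.t.:
  116.4x2 ≥ 47.3   (oxygenate mass)
  92.4x1 + 113.8x2 + 114.6x3 + 98.4x4 ≥ 136.4   (octane-barrels)
  5.04x1 + 4.15x2 + 5.86x3 + 5.51x4 ≥ 17.85   (energy)
  x1, x2, x3, x4 ≥ 0.
The cheapest feasible vertex uses only alkylate, MTBE; toluene, reformate are not used. The oxygenate mass and energy requirements are met with equality.
Solving gives x1 = 3.207, x2 = 0.4064.
Total cost: 80.84·3.207 + 119.05·0.4064 = 307.6358.

$307.64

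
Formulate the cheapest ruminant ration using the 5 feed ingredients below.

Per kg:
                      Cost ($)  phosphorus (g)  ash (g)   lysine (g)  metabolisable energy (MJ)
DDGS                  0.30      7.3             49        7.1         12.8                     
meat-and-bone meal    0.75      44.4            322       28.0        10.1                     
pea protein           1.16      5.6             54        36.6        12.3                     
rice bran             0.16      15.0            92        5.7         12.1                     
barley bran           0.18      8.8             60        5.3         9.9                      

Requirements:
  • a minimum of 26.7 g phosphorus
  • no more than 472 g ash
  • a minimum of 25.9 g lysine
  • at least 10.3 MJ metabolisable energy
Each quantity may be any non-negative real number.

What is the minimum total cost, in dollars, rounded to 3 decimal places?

Let x1 = kg of DDGS, x2 = kg of meat-and-bone meal, x3 = kg of pea protein, x4 = kg of rice bran, x5 = kg of barley bran.
Minimize 0.3x1 + 0.75x2 + 1.16x3 + 0.16x4 + 0.18x5 with:
  7.3x1 + 44.4x2 + 5.6x3 + 15x4 + 8.8x5 ≥ 26.7   (phosphorus)
  49x1 + 322x2 + 54x3 + 92x4 + 60x5 ≤ 472   (ash)
  7.1x1 + 28x2 + 36.6x3 + 5.7x4 + 5.3x5 ≥ 25.9   (lysine)
  12.8x1 + 10.1x2 + 12.3x3 + 12.1x4 + 9.9x5 ≥ 10.3   (metabolisable energy)
  x1, x2, x3, x4, x5 ≥ 0.
At the optimum only meat-and-bone meal, rice bran are positive (DDGS, pea protein, barley bran = 0). The lysine and metabolisable energy requirements are met with equality.
Optimal quantities: meat-and-bone meal = 0.9056 kg, rice bran = 0.09533 kg.
Hence cost = 0.75·0.9056 + 0.16·0.09533 = $0.69445.

$0.694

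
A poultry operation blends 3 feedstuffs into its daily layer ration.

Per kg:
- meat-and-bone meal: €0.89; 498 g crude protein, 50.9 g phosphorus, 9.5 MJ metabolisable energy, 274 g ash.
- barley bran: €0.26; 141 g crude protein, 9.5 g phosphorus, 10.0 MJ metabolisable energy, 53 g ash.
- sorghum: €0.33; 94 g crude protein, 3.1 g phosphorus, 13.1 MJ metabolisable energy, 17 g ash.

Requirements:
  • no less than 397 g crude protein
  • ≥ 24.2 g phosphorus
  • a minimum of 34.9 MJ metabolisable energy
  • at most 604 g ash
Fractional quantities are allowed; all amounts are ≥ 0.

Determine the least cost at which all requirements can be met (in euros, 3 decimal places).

Let x1 = kg of meat-and-bone meal, x2 = kg of barley bran, x3 = kg of sorghum.
Minimize 0.89x1 + 0.26x2 + 0.33x3 with:
  498x1 + 141x2 + 94x3 ≥ 397   (crude protein)
  50.9x1 + 9.5x2 + 3.1x3 ≥ 24.2   (phosphorus)
  9.5x1 + 10x2 + 13.1x3 ≥ 34.9   (metabolisable energy)
  274x1 + 53x2 + 17x3 ≤ 604   (ash)
  x1, x2, x3 ≥ 0.
The optimal basis is {barley bran, sorghum}; meat-and-bone meal drops out. There the phosphorus and metabolisable energy constraints are tight.
Optimal quantities: barley bran = 2.235 kg, sorghum = 0.9583 kg.
Total cost: 0.26·2.235 + 0.33·0.9583 = 0.89734.

€0.897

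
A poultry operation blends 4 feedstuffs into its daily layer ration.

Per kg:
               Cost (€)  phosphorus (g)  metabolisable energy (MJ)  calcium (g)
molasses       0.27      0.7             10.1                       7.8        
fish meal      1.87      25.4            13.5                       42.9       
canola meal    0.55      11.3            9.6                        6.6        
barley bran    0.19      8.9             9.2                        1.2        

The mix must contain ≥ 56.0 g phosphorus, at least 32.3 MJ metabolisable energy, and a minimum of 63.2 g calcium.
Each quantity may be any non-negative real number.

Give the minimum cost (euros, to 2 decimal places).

Let x1 = kg of molasses, x2 = kg of fish meal, x3 = kg of canola meal, x4 = kg of barley bran.
Minimize 0.27x1 + 1.87x2 + 0.55x3 + 0.19x4 subject to:
  0.7x1 + 25.4x2 + 11.3x3 + 8.9x4 ≥ 56   (phosphorus)
  10.1x1 + 13.5x2 + 9.6x3 + 9.2x4 ≥ 32.3   (metabolisable energy)
  7.8x1 + 42.9x2 + 6.6x3 + 1.2x4 ≥ 63.2   (calcium)
  x1, x2, x3, x4 ≥ 0.
At the optimum only molasses, barley bran are positive (fish meal, canola meal = 0). There the phosphorus and calcium constraints are tight.
Solving gives x1 = 7.222, x4 = 5.724.
Hence cost = 0.27·7.222 + 0.19·5.724 = €3.0375.

€3.04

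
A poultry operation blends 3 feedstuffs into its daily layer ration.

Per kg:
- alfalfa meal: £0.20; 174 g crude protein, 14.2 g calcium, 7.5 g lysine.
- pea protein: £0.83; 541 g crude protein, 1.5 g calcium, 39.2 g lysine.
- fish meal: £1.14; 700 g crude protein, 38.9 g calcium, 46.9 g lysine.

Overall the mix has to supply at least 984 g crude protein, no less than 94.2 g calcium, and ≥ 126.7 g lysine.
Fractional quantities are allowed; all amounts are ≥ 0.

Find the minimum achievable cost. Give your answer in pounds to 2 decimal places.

£2.95

Let x1 = kg of alfalfa meal, x2 = kg of pea protein, x3 = kg of fish meal.
min 0.2x1 + 0.83x2 + 1.14x3 with:
  174x1 + 541x2 + 700x3 ≥ 984   (crude protein)
  14.2x1 + 1.5x2 + 38.9x3 ≥ 94.2   (calcium)
  7.5x1 + 39.2x2 + 46.9x3 ≥ 126.7   (lysine)
  x1, x2, x3 ≥ 0.
The optimal basis is {alfalfa meal, pea protein}; fish meal drops out. The calcium and lysine requirements are met with equality.
Solving gives x1 = 6.422, x2 = 2.003.
Cost = 0.2·6.422 + 0.83·2.003 = 2.9469.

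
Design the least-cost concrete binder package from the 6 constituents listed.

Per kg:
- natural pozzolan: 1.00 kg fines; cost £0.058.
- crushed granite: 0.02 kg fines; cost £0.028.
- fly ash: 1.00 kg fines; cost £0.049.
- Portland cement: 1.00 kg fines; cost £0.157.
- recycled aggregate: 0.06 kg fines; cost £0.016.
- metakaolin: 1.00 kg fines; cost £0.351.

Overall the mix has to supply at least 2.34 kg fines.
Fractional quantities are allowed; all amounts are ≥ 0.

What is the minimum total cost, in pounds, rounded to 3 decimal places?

£0.115

Let x1 = kg of natural pozzolan, x2 = kg of crushed granite, x3 = kg of fly ash, x4 = kg of Portland cement, x5 = kg of recycled aggregate, x6 = kg of metakaolin.
Minimise 0.058x1 + 0.028x2 + 0.049x3 + 0.157x4 + 0.016x5 + 0.351x6 subject to:
  1x1 + 0.02x2 + 1x3 + 1x4 + 0.06x5 + 1x6 ≥ 2.34   (fines)
  x1, x2, x3, x4, x5, x6 ≥ 0.
The minimum-cost mix takes nothing from natural pozzolan, crushed granite, Portland cement, recycled aggregate, metakaolin — only fly ash. The fines requirement is met with equality.
Optimal quantities: fly ash = 2.34 kg.
Objective = 0.049·2.34 = 0.11466.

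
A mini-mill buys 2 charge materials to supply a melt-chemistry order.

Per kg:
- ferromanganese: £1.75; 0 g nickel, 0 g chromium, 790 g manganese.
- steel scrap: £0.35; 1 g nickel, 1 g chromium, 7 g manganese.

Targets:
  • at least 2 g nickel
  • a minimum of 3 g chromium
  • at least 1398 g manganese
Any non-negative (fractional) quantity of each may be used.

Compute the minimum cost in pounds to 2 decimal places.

£4.10

This is a linear program. Let x1 = kg of ferromanganese, x2 = kg of steel scrap.
Minimize 1.75x1 + 0.35x2 with:
  1x2 ≥ 2   (nickel)
  1x2 ≥ 3   (chromium)
  790x1 + 7x2 ≥ 1398   (manganese)
  x1, x2 ≥ 0.
Both inputs are positive at the optimum. There the chromium and manganese constraints are tight.
That vertex is x1 = 1.743, x2 = 3.
Total cost: 1.75·1.743 + 0.35·3 = 4.1003.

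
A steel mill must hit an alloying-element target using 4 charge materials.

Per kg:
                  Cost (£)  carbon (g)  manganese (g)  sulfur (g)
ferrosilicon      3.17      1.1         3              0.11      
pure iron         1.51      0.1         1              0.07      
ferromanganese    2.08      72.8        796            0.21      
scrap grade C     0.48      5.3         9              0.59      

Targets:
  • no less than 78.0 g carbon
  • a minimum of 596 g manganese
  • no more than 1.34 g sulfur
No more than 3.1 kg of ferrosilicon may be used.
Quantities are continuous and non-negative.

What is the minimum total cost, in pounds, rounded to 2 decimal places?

£2.23

Set it up as a linear program. Let x1 = kg of ferrosilicon, x2 = kg of pure iron, x3 = kg of ferromanganese, x4 = kg of scrap grade C.
Minimise 3.17x1 + 1.51x2 + 2.08x3 + 0.48x4 with:
  1.1x1 + 0.1x2 + 72.8x3 + 5.3x4 ≥ 78   (carbon)
  3x1 + 1x2 + 796x3 + 9x4 ≥ 596   (manganese)
  0.11x1 + 0.07x2 + 0.21x3 + 0.59x4 ≤ 1.34   (sulfur)
  x1 ≤ 3.1
  x1, x2, x3, x4 ≥ 0.
The cheapest feasible vertex uses only ferromanganese; ferrosilicon, pure iron, scrap grade C are not used. There the carbon constraint is tight.
So ferromanganese = 1.071 kg.
Objective = 2.08·1.071 = 2.2277.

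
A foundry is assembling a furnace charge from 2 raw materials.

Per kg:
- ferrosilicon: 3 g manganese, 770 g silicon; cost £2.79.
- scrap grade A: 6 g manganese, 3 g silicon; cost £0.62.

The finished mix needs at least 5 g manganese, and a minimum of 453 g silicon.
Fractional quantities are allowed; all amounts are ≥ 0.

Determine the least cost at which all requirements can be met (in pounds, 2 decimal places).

£1.97

Treat it as an LP. Let x1 = kg of ferrosilicon, x2 = kg of scrap grade A.
Minimise 2.79x1 + 0.62x2 s.t.:
  3x1 + 6x2 ≥ 5   (manganese)
  770x1 + 3x2 ≥ 453   (silicon)
  x1, x2 ≥ 0.
Both inputs are positive at the optimum. The manganese and silicon requirements are met with equality.
Optimal quantities: ferrosilicon = 0.5862 kg, scrap grade A = 0.5402 kg.
Hence cost = 2.79·0.5862 + 0.62·0.5402 = £1.9704.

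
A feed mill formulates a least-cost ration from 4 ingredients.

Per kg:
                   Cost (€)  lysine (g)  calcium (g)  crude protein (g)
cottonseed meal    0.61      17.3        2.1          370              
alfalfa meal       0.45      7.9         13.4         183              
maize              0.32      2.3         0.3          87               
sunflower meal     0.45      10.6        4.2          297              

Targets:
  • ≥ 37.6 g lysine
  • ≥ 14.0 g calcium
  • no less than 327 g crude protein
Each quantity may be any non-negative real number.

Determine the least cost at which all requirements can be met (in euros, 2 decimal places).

€1.46

Let x1 = kg of cottonseed meal, x2 = kg of alfalfa meal, x3 = kg of maize, x4 = kg of sunflower meal.
min 0.61x1 + 0.45x2 + 0.32x3 + 0.45x4 with:
  17.3x1 + 7.9x2 + 2.3x3 + 10.6x4 ≥ 37.6   (lysine)
  2.1x1 + 13.4x2 + 0.3x3 + 4.2x4 ≥ 14   (calcium)
  370x1 + 183x2 + 87x3 + 297x4 ≥ 327   (crude protein)
  x1, x2, x3, x4 ≥ 0.
At the optimum only cottonseed meal, alfalfa meal are positive (maize, sunflower meal = 0). There the lysine and calcium constraints are tight.
Optimal quantities: cottonseed meal = 1.827 kg, alfalfa meal = 0.7584 kg.
Objective = 0.61·1.827 + 0.45·0.7584 = 1.4558.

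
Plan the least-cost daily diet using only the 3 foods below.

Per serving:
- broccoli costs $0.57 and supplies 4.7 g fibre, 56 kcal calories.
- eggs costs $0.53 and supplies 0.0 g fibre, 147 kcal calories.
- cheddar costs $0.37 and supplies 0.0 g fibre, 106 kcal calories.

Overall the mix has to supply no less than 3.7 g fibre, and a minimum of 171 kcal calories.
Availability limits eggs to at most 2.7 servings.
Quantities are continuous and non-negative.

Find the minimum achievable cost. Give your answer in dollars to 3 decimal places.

$0.892

Set it up as a linear program. Let x1 = servings of broccoli, x2 = servings of eggs, x3 = servings of cheddar.
Minimise 0.57x1 + 0.53x2 + 0.37x3 with:
  4.7x1 ≥ 3.7   (fibre)
  56x1 + 147x2 + 106x3 ≥ 171   (calories)
  x2 ≤ 2.7
  x1, x2, x3 ≥ 0.
The minimum-cost mix takes nothing from eggs — only broccoli, cheddar. There the fibre and calories constraints are tight.
That vertex is x1 = 0.7872, x3 = 1.197.
Hence cost = 0.57·0.7872 + 0.37·1.197 = $0.89159.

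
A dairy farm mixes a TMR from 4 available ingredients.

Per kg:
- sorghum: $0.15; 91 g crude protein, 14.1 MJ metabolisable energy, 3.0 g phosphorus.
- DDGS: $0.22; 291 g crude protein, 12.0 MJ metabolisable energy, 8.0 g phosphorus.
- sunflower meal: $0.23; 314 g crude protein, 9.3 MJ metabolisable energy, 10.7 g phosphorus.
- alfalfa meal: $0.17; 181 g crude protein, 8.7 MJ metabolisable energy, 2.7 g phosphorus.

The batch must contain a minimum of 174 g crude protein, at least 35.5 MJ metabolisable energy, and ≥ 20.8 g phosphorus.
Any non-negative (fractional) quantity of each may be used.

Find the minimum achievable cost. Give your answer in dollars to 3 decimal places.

$0.577

Let x1 = kg of sorghum, x2 = kg of DDGS, x3 = kg of sunflower meal, x4 = kg of alfalfa meal.
min 0.15x1 + 0.22x2 + 0.23x3 + 0.17x4 subject to:
  91x1 + 291x2 + 314x3 + 181x4 ≥ 174   (crude protein)
  14.1x1 + 12x2 + 9.3x3 + 8.7x4 ≥ 35.5   (metabolisable energy)
  3x1 + 8x2 + 10.7x3 + 2.7x4 ≥ 20.8   (phosphorus)
  x1, x2, x3, x4 ≥ 0.
The optimal basis is {sorghum, sunflower meal}; DDGS, alfalfa meal drop out. There the metabolisable energy and phosphorus constraints are tight.
Solving gives x1 = 1.516, x3 = 1.519.
Cost = 0.15·1.516 + 0.23·1.519 = 0.57677.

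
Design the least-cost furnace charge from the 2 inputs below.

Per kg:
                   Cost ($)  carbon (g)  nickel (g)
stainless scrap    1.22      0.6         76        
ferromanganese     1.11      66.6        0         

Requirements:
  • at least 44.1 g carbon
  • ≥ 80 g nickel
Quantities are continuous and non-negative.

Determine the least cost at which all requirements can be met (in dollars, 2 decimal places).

$2.01

This is a linear program. Let x1 = kg of stainless scrap, x2 = kg of ferromanganese.
Minimize 1.22x1 + 1.11x2 with:
  0.6x1 + 66.6x2 ≥ 44.1   (carbon)
  76x1 ≥ 80   (nickel)
  x1, x2 ≥ 0.
Both inputs are positive at the optimum. The carbon and nickel requirements are met with equality.
So stainless scrap = 1.053 kg, ferromanganese = 0.6527 kg.
Total cost: 1.22·1.053 + 1.11·0.6527 = 2.0092.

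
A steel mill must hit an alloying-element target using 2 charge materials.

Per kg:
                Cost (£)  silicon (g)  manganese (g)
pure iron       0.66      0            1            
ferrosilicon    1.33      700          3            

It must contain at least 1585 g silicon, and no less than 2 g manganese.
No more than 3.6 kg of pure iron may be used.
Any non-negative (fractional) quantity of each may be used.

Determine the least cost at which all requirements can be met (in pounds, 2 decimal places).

Let x1 = kg of pure iron, x2 = kg of ferrosilicon.
Minimise 0.66x1 + 1.33x2 subject to:
  700x2 ≥ 1585   (silicon)
  1x1 + 3x2 ≥ 2   (manganese)
  x1 ≤ 3.6
  x1, x2 ≥ 0.
The minimum-cost mix takes nothing from pure iron — only ferrosilicon. Binding constraint: silicon.
So ferrosilicon = 2.264 kg.
Cost = 1.33·2.264 = 3.0111.

£3.01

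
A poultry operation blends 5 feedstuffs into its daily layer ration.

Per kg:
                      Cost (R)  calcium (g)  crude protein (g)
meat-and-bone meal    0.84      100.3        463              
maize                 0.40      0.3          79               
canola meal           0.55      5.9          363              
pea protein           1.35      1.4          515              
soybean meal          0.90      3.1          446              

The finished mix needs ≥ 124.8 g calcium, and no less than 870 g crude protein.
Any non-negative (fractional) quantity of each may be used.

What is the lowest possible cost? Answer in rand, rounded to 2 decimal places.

R1.48

Let x1 = kg of meat-and-bone meal, x2 = kg of maize, x3 = kg of canola meal, x4 = kg of pea protein, x5 = kg of soybean meal.
Minimise 0.84x1 + 0.4x2 + 0.55x3 + 1.35x4 + 0.9x5 subject to:
  100.3x1 + 0.3x2 + 5.9x3 + 1.4x4 + 3.1x5 ≥ 124.8   (calcium)
  463x1 + 79x2 + 363x3 + 515x4 + 446x5 ≥ 870   (crude protein)
  x1, x2, x3, x4, x5 ≥ 0.
At the optimum only meat-and-bone meal, canola meal are positive (maize, pea protein, soybean meal = 0). There the calcium and crude protein constraints are tight.
Optimal quantities: meat-and-bone meal = 1.193 kg, canola meal = 0.8753 kg.
Objective = 0.84·1.193 + 0.55·0.8753 = 1.4835.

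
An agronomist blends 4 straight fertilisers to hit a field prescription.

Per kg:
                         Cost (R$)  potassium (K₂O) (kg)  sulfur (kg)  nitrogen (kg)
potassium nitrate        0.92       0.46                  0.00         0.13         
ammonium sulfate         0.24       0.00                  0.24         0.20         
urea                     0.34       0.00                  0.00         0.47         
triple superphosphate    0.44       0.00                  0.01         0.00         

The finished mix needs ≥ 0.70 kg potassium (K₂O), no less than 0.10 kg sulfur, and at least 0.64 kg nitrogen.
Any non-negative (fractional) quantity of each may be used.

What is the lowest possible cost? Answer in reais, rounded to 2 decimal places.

Let x1 = kg of potassium nitrate, x2 = kg of ammonium sulfate, x3 = kg of urea, x4 = kg of triple superphosphate.
Minimise 0.92x1 + 0.24x2 + 0.34x3 + 0.44x4 subject to:
  0.46x1 ≥ 0.7   (potassium (K₂O))
  0.24x2 + 0.01x4 ≥ 0.1   (sulfur)
  0.13x1 + 0.2x2 + 0.47x3 ≥ 0.64   (nitrogen)
  x1, x2, x3, x4 ≥ 0.
The cheapest feasible vertex uses only potassium nitrate, ammonium sulfate, urea; triple superphosphate is not used. Binding constraints: potassium (K₂O), sulfur, nitrogen.
That vertex is x1 = 1.522, x2 = 0.4167, x3 = 0.7635.
Total cost: 0.92·1.522 + 0.24·0.4167 + 0.34·0.7635 = 1.7598.

R$1.76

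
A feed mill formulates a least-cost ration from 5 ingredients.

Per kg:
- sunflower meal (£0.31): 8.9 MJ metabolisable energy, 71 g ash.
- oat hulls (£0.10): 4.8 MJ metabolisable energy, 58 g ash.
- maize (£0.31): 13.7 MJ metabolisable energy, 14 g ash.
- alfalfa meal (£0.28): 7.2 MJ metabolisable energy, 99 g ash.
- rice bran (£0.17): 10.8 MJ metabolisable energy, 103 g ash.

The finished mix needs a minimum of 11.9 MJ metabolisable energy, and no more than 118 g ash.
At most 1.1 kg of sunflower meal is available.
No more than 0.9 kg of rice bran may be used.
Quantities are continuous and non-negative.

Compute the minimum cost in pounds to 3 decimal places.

Let x1 = kg of sunflower meal, x2 = kg of oat hulls, x3 = kg of maize, x4 = kg of alfalfa meal, x5 = kg of rice bran.
min 0.31x1 + 0.1x2 + 0.31x3 + 0.28x4 + 0.17x5 s.t.:
  8.9x1 + 4.8x2 + 13.7x3 + 7.2x4 + 10.8x5 ≥ 11.9   (metabolisable energy)
  71x1 + 58x2 + 14x3 + 99x4 + 103x5 ≤ 118   (ash)
  x1 ≤ 1.1
  x5 ≤ 0.9
  x1, x2, x3, x4, x5 ≥ 0.
At the optimum only oat hulls, maize, rice bran are positive (sunflower meal, alfalfa meal = 0). Binding constraints: metabolisable energy, ash, the rice bran cap.
That vertex is x2 = 0.4345, x3 = 0.006874, x5 = 0.9.
Total cost: 0.1·0.4345 + 0.31·0.006874 + 0.17·0.9 = 0.19858.

£0.199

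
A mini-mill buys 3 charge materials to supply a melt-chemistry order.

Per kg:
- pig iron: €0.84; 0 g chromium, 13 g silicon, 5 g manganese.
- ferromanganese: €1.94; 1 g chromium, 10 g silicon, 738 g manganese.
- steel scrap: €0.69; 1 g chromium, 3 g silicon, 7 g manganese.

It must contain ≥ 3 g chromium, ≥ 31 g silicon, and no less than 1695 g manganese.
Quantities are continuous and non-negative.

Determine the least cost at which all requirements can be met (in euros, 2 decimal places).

Let x1 = kg of pig iron, x2 = kg of ferromanganese, x3 = kg of steel scrap.
min 0.84x1 + 1.94x2 + 0.69x3 subject to:
  1x2 + 1x3 ≥ 3   (chromium)
  13x1 + 10x2 + 3x3 ≥ 31   (silicon)
  5x1 + 738x2 + 7x3 ≥ 1695   (manganese)
  x1, x2, x3 ≥ 0.
The optimal mix uses every input. Binding constraints: chromium, silicon, manganese.
That vertex is x1 = 0.4609, x2 = 2.287, x3 = 0.7131.
Hence cost = 0.84·0.4609 + 1.94·2.287 + 0.69·0.7131 = €5.3160.

€5.32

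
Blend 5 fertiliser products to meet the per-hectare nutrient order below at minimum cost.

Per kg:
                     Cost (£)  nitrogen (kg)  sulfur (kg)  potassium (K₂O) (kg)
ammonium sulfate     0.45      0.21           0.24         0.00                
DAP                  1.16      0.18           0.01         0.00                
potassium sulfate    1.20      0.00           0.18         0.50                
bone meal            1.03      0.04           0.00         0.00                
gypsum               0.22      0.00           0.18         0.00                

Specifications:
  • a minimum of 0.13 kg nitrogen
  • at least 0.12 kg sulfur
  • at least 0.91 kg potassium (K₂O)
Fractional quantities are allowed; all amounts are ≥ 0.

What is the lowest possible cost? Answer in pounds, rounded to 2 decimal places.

Treat it as an LP. Let x1 = kg of ammonium sulfate, x2 = kg of DAP, x3 = kg of potassium sulfate, x4 = kg of bone meal, x5 = kg of gypsum.
Minimize 0.45x1 + 1.16x2 + 1.2x3 + 1.03x4 + 0.22x5 with:
  0.21x1 + 0.18x2 + 0.04x4 ≥ 0.13   (nitrogen)
  0.24x1 + 0.01x2 + 0.18x3 + 0.18x5 ≥ 0.12   (sulfur)
  0.5x3 ≥ 0.91   (potassium (K₂O))
  x1, x2, x3, x4, x5 ≥ 0.
The minimum-cost mix takes nothing from DAP, bone meal, gypsum — only ammonium sulfate, potassium sulfate. Binding constraints: nitrogen and potassium (K₂O).
That vertex is x1 = 0.619, x3 = 1.82.
Objective = 0.45·0.619 + 1.2·1.82 = 2.4626.

£2.46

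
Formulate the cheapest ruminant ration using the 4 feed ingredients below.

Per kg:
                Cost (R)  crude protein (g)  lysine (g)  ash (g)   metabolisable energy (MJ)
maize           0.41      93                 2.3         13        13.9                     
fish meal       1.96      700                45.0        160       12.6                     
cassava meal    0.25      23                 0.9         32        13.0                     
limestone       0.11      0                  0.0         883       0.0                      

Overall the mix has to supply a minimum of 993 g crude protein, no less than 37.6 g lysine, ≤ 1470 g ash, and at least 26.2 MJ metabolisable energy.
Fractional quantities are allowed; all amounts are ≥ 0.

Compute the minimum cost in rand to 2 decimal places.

Set it up as a linear program. Let x1 = kg of maize, x2 = kg of fish meal, x3 = kg of cassava meal, x4 = kg of limestone.
min 0.41x1 + 1.96x2 + 0.25x3 + 0.11x4 s.t.:
  93x1 + 700x2 + 23x3 ≥ 993   (crude protein)
  2.3x1 + 45x2 + 0.9x3 ≥ 37.6   (lysine)
  13x1 + 160x2 + 32x3 + 883x4 ≤ 1470   (ash)
  13.9x1 + 12.6x2 + 13x3 ≥ 26.2   (metabolisable energy)
  x1, x2, x3, x4 ≥ 0.
At the optimum only maize, fish meal are positive (cassava meal, limestone = 0). Binding constraints: crude protein and metabolisable energy.
Solving gives x1 = 0.681, x2 = 1.328.
Total cost: 0.41·0.681 + 1.96·1.328 = 2.8821.

R2.88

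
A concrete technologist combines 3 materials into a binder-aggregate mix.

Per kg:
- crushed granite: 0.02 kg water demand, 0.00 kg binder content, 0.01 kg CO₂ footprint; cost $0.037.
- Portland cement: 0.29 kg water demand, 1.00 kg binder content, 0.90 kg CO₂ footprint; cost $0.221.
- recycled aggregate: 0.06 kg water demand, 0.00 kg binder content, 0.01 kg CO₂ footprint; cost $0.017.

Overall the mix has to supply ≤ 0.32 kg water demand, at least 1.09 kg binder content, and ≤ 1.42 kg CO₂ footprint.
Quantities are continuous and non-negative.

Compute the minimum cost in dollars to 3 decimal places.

$0.241

Set it up as a linear program. Let x1 = kg of crushed granite, x2 = kg of Portland cement, x3 = kg of recycled aggregate.
Minimize 0.037x1 + 0.221x2 + 0.017x3 subject to:
  0.02x1 + 0.29x2 + 0.06x3 ≤ 0.32   (water demand)
  1x2 ≥ 1.09   (binder content)
  0.01x1 + 0.9x2 + 0.01x3 ≤ 1.42   (CO₂ footprint)
  x1, x2, x3 ≥ 0.
The cheapest feasible vertex uses only Portland cement; crushed granite, recycled aggregate are not used. The binder content requirement is met with equality.
Solving gives x2 = 1.09.
Total cost: 0.221·1.09 = 0.24089.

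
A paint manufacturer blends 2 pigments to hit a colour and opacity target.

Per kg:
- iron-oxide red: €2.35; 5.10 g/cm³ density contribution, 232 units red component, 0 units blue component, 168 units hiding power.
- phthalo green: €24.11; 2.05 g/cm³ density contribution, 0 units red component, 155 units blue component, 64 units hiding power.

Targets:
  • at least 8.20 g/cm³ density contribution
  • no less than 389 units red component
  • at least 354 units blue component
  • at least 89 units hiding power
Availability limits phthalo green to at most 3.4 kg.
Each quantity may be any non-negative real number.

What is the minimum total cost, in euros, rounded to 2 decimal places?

Treat it as an LP. Let x1 = kg of iron-oxide red, x2 = kg of phthalo green.
min 2.35x1 + 24.11x2 subject to:
  5.1x1 + 2.05x2 ≥ 8.2   (density contribution)
  232x1 ≥ 389   (red component)
  155x2 ≥ 354   (blue component)
  168x1 + 64x2 ≥ 89   (hiding power)
  x2 ≤ 3.4
  x1, x2 ≥ 0.
Both inputs are positive at the optimum. The red component and blue component requirements are met with equality.
So iron-oxide red = 1.67672 kg, phthalo green = 2.28387 kg.
Cost = 2.35·1.67672 + 24.11·2.28387 = 59.0044.

€59.00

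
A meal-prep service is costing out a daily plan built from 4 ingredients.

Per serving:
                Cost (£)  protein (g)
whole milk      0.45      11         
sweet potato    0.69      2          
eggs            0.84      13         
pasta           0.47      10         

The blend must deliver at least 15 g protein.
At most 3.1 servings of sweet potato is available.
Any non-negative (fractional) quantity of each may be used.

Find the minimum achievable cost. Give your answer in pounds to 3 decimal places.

£0.614

Treat it as an LP. Let x1 = servings of whole milk, x2 = servings of sweet potato, x3 = servings of eggs, x4 = servings of pasta.
Minimize 0.45x1 + 0.69x2 + 0.84x3 + 0.47x4 s.t.:
  11x1 + 2x2 + 13x3 + 10x4 ≥ 15   (protein)
  x2 ≤ 3.1
  x1, x2, x3, x4 ≥ 0.
The minimum-cost mix takes nothing from sweet potato, eggs, pasta — only whole milk. The protein requirement is met with equality.
Solving gives x1 = 1.364.
Hence cost = 0.45·1.364 = £0.61380.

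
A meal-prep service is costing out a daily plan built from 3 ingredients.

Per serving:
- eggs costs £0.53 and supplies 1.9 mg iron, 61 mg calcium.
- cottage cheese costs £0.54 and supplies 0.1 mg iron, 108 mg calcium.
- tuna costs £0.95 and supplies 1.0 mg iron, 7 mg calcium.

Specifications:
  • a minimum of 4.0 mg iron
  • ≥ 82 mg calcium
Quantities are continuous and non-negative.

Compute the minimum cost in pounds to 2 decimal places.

Let x1 = servings of eggs, x2 = servings of cottage cheese, x3 = servings of tuna.
Minimise 0.53x1 + 0.54x2 + 0.95x3 with:
  1.9x1 + 0.1x2 + 1x3 ≥ 4   (iron)
  61x1 + 108x2 + 7x3 ≥ 82   (calcium)
  x1, x2, x3 ≥ 0.
The cheapest feasible vertex uses only eggs; cottage cheese, tuna are not used. The iron requirement is met with equality.
Solving gives x1 = 2.105.
Objective = 0.53·2.105 = 1.1157.

£1.12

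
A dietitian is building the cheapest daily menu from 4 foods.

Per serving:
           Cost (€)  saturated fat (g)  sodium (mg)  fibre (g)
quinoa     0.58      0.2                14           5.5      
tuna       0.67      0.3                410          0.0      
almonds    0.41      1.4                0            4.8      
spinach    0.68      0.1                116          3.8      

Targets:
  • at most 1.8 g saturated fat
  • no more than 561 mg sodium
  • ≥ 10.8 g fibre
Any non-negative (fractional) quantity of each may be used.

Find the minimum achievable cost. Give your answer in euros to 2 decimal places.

€1.03

Let x1 = servings of quinoa, x2 = servings of tuna, x3 = servings of almonds, x4 = servings of spinach.
min 0.58x1 + 0.67x2 + 0.41x3 + 0.68x4 s.t.:
  0.2x1 + 0.3x2 + 1.4x3 + 0.1x4 ≤ 1.8   (saturated fat)
  14x1 + 410x2 + 116x4 ≤ 561   (sodium)
  5.5x1 + 4.8x3 + 3.8x4 ≥ 10.8   (fibre)
  x1, x2, x3, x4 ≥ 0.
The minimum-cost mix takes nothing from tuna, spinach — only quinoa, almonds. The saturated fat and fibre requirements are met with equality.
Solving gives x1 = 0.9614, x3 = 1.148.
Objective = 0.58·0.9614 + 0.41·1.148 = 1.0283.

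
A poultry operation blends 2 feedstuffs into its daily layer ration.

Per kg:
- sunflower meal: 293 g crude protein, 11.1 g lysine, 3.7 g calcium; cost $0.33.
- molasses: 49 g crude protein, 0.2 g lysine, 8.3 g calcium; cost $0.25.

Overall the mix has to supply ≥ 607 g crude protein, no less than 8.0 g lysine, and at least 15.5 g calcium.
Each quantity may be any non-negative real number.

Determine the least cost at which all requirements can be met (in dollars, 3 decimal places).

$0.882

Let x1 = kg of sunflower meal, x2 = kg of molasses.
min 0.33x1 + 0.25x2 subject to:
  293x1 + 49x2 ≥ 607   (crude protein)
  11.1x1 + 0.2x2 ≥ 8   (lysine)
  3.7x1 + 8.3x2 ≥ 15.5   (calcium)
  x1, x2 ≥ 0.
Both inputs are positive at the optimum. There the crude protein and calcium constraints are tight.
Solving gives x1 = 1.901, x2 = 1.02.
Total cost: 0.33·1.901 + 0.25·1.02 = 0.88233.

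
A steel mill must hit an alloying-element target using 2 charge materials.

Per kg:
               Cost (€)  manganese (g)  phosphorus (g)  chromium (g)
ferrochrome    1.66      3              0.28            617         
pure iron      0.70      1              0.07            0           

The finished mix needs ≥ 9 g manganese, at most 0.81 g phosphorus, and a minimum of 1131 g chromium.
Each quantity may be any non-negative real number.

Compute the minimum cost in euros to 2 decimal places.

€5.17

Let x1 = kg of ferrochrome, x2 = kg of pure iron.
min 1.66x1 + 0.7x2 s.t.:
  3x1 + 1x2 ≥ 9   (manganese)
  0.28x1 + 0.07x2 ≤ 0.81   (phosphorus)
  617x1 ≥ 1131   (chromium)
  x1, x2 ≥ 0.
Both inputs are positive at the optimum. Binding constraints: manganese and phosphorus.
Optimal quantities: ferrochrome = 2.571 kg, pure iron = 1.286 kg.
Total cost: 1.66·2.571 + 0.7·1.286 = 5.1681.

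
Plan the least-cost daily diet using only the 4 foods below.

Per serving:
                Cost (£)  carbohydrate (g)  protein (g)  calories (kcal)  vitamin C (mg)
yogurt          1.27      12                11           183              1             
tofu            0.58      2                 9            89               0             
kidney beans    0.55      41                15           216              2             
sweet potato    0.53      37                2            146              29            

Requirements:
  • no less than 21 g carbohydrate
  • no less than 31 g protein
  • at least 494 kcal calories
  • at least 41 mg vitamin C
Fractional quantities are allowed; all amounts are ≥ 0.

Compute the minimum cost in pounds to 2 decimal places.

£1.72

Let x1 = servings of yogurt, x2 = servings of tofu, x3 = servings of kidney beans, x4 = servings of sweet potato.
Minimise 1.27x1 + 0.58x2 + 0.55x3 + 0.53x4 with:
  12x1 + 2x2 + 41x3 + 37x4 ≥ 21   (carbohydrate)
  11x1 + 9x2 + 15x3 + 2x4 ≥ 31   (protein)
  183x1 + 89x2 + 216x3 + 146x4 ≥ 494   (calories)
  1x1 + 2x3 + 29x4 ≥ 41   (vitamin C)
  x1, x2, x3, x4 ≥ 0.
The cheapest feasible vertex uses only kidney beans, sweet potato; yogurt, tofu are not used. Binding constraints: protein and vitamin C.
That vertex is x3 = 1.896, x4 = 1.283.
Total cost: 0.55·1.896 + 0.53·1.283 = 1.7228.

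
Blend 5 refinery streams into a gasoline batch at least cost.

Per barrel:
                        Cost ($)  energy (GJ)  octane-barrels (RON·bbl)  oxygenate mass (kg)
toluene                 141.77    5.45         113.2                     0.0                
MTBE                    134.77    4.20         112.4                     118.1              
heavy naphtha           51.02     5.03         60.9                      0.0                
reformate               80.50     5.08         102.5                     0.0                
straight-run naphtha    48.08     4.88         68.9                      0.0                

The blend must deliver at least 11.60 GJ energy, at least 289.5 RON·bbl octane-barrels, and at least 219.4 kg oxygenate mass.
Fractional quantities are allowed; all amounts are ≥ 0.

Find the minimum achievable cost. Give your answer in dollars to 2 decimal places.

Let x1 = barrels of toluene, x2 = barrels of MTBE, x3 = barrels of heavy naphtha, x4 = barrels of reformate, x5 = barrels of straight-run naphtha.
Minimize 141.77x1 + 134.77x2 + 51.02x3 + 80.5x4 + 48.08x5 s.t.:
  5.45x1 + 4.2x2 + 5.03x3 + 5.08x4 + 4.88x5 ≥ 11.6   (energy)
  113.2x1 + 112.4x2 + 60.9x3 + 102.5x4 + 68.9x5 ≥ 289.5   (octane-barrels)
  118.1x2 ≥ 219.4   (oxygenate mass)
  x1, x2, x3, x4, x5 ≥ 0.
The minimum-cost mix takes nothing from toluene, heavy naphtha, reformate — only MTBE, straight-run naphtha. Binding constraints: octane-barrels and oxygenate mass.
Solving gives x2 = 1.85775, x5 = 1.17111.
Cost = 134.77·1.85775 + 48.08·1.17111 = 306.6759.

$306.68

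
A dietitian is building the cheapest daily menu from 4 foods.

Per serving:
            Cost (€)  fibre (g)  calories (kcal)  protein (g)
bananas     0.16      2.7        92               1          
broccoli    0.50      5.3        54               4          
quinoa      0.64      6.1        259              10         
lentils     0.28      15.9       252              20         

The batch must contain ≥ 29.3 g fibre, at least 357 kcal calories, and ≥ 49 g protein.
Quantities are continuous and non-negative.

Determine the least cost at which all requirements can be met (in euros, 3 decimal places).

Let x1 = servings of bananas, x2 = servings of broccoli, x3 = servings of quinoa, x4 = servings of lentils.
min 0.16x1 + 0.5x2 + 0.64x3 + 0.28x4 with:
  2.7x1 + 5.3x2 + 6.1x3 + 15.9x4 ≥ 29.3   (fibre)
  92x1 + 54x2 + 259x3 + 252x4 ≥ 357   (calories)
  1x1 + 4x2 + 10x3 + 20x4 ≥ 49   (protein)
  x1, x2, x3, x4 ≥ 0.
The minimum-cost mix takes nothing from bananas, broccoli, quinoa — only lentils. There the protein constraint is tight.
That vertex is x4 = 2.45.
Objective = 0.28·2.45 = 0.68600.

€0.686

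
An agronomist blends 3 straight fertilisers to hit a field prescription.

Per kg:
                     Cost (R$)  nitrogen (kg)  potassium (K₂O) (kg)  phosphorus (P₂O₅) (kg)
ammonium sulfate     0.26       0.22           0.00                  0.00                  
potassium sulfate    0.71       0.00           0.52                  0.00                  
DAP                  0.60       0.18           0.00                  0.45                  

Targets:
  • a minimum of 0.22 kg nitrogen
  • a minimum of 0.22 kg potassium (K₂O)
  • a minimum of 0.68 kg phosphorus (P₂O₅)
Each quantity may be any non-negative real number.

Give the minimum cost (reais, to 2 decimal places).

R$1.21

Let x1 = kg of ammonium sulfate, x2 = kg of potassium sulfate, x3 = kg of DAP.
Minimise 0.26x1 + 0.71x2 + 0.6x3 subject to:
  0.22x1 + 0.18x3 ≥ 0.22   (nitrogen)
  0.52x2 ≥ 0.22   (potassium (K₂O))
  0.45x3 ≥ 0.68   (phosphorus (P₂O₅))
  x1, x2, x3 ≥ 0.
The optimal basis is {potassium sulfate, DAP}; ammonium sulfate drops out. There the potassium (K₂O) and phosphorus (P₂O₅) constraints are tight.
Solving gives x2 = 0.4231, x3 = 1.511.
Total cost: 0.71·0.4231 + 0.6·1.511 = 1.2070.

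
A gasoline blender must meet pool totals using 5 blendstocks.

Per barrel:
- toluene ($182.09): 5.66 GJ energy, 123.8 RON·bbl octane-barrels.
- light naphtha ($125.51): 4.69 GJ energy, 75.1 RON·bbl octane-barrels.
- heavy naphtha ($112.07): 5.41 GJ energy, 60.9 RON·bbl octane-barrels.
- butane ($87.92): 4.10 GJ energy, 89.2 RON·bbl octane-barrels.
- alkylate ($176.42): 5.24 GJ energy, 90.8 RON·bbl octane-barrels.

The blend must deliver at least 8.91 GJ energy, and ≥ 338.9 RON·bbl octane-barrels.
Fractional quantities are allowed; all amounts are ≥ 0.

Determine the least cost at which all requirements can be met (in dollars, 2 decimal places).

$334.04

Set it up as a linear program. Let x1 = barrels of toluene, x2 = barrels of light naphtha, x3 = barrels of heavy naphtha, x4 = barrels of butane, x5 = barrels of alkylate.
min 182.09x1 + 125.51x2 + 112.07x3 + 87.92x4 + 176.42x5 with:
  5.66x1 + 4.69x2 + 5.41x3 + 4.1x4 + 5.24x5 ≥ 8.91   (energy)
  123.8x1 + 75.1x2 + 60.9x3 + 89.2x4 + 90.8x5 ≥ 338.9   (octane-barrels)
  x1, x2, x3, x4, x5 ≥ 0.
The cheapest feasible vertex uses only butane; toluene, light naphtha, heavy naphtha, alkylate are not used. The octane-barrels requirement is met with equality.
That vertex is x4 = 3.79933.
Cost = 87.92·3.79933 = 334.0371.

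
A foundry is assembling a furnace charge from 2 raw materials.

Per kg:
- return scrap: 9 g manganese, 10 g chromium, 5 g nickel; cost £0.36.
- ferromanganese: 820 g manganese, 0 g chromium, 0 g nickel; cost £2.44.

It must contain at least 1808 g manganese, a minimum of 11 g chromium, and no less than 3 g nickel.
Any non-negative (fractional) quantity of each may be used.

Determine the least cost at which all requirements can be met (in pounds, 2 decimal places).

Set it up as a linear program. Let x1 = kg of return scrap, x2 = kg of ferromanganese.
min 0.36x1 + 2.44x2 with:
  9x1 + 820x2 ≥ 1808   (manganese)
  10x1 ≥ 11   (chromium)
  5x1 ≥ 3   (nickel)
  x1, x2 ≥ 0.
Both inputs are positive at the optimum. There the manganese and chromium constraints are tight.
That vertex is x1 = 1.1, x2 = 2.193.
Cost = 0.36·1.1 + 2.44·2.193 = 5.7469.

£5.75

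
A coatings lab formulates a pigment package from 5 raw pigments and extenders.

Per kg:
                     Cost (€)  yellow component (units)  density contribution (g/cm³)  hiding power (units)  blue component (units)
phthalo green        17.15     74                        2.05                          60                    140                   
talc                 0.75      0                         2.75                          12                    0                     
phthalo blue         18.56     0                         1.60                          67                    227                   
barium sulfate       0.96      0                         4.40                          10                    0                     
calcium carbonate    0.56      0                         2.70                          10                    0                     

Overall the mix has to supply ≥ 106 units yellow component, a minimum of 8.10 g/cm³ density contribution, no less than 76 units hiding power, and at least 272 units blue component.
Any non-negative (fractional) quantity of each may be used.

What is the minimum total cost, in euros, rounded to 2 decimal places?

€31.38

Treat it as an LP. Let x1 = kg of phthalo green, x2 = kg of talc, x3 = kg of phthalo blue, x4 = kg of barium sulfate, x5 = kg of calcium carbonate.
Minimise 17.15x1 + 0.75x2 + 18.56x3 + 0.96x4 + 0.56x5 with:
  74x1 ≥ 106   (yellow component)
  2.05x1 + 2.75x2 + 1.6x3 + 4.4x4 + 2.7x5 ≥ 8.1   (density contribution)
  60x1 + 12x2 + 67x3 + 10x4 + 10x5 ≥ 76   (hiding power)
  140x1 + 227x3 ≥ 272   (blue component)
  x1, x2, x3, x4, x5 ≥ 0.
At the optimum only phthalo green, phthalo blue, calcium carbonate are positive (talc, barium sulfate = 0). The yellow component, density contribution, blue component requirements are met with equality.
Optimal quantities: phthalo green = 1.43243 kg, phthalo blue = 0.314799 kg, calcium carbonate = 1.72586 kg.
Cost = 17.15·1.43243 + 18.56·0.314799 + 0.56·1.72586 = 31.3753.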